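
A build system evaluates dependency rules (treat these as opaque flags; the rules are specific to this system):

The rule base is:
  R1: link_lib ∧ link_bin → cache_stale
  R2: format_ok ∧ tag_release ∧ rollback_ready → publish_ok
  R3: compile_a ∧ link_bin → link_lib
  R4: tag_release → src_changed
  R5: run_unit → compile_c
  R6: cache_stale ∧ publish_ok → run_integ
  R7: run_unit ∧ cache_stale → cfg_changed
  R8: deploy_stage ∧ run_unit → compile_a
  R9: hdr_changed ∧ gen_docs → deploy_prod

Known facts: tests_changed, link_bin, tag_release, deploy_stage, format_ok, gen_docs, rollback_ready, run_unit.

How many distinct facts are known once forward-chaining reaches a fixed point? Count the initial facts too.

Round 1: R2 [format_ok ∧ tag_release ∧ rollback_ready → publish_ok]; R4 [tag_release → src_changed]; R5 [run_unit → compile_c]; R8 [deploy_stage ∧ run_unit → compile_a]. New: publish_ok, src_changed, compile_c, compile_a.
Round 2: R3 [compile_a ∧ link_bin → link_lib]. New: link_lib.
Round 3: R1 [link_lib ∧ link_bin → cache_stale]. New: cache_stale.
Round 4: R6 [cache_stale ∧ publish_ok → run_integ]; R7 [run_unit ∧ cache_stale → cfg_changed]. New: run_integ, cfg_changed.
Closure: {cache_stale, cfg_changed, compile_a, compile_c, deploy_stage, format_ok, gen_docs, link_bin, link_lib, publish_ok, rollback_ready, run_integ, run_unit, src_changed, tag_release, tests_changed} — 16 facts.

16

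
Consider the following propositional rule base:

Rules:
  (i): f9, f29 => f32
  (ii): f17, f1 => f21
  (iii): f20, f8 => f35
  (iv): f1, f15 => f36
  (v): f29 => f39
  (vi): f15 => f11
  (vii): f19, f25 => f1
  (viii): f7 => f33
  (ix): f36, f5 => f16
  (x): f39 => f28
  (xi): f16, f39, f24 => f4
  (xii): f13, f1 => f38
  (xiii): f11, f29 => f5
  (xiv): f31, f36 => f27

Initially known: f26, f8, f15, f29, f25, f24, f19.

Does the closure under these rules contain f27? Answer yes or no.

Round 1: (v) [f29 => f39]; (vi) [f15 => f11]; (vii) [f19, f25 => f1]. New: f39, f11, f1.
Round 2: (iv) [f1, f15 => f36]; (x) [f39 => f28]; (xiii) [f11, f29 => f5]. New: f36, f28, f5.
Round 3: (ix) [f36, f5 => f16]. New: f16.
Round 4: (xi) [f16, f39, f24 => f4]. New: f4.
Fixed point reached. f27 is concluded only by (xiv); (xiv) needs f31 (never derived).

no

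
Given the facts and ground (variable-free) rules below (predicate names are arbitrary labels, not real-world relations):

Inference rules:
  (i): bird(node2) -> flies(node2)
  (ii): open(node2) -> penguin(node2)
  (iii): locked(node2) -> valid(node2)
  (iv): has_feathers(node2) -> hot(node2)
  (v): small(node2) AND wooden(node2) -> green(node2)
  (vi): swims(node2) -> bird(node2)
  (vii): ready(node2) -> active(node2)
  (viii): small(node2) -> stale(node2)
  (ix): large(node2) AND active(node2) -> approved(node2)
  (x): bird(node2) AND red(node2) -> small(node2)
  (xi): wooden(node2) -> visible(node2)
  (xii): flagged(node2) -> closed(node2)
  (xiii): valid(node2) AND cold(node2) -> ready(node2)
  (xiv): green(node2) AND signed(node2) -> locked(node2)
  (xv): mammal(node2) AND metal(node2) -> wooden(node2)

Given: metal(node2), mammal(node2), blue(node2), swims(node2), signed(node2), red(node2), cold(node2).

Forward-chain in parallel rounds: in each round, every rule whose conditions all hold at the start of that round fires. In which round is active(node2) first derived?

7

Round 1: (vi) [swims(node2) -> bird(node2)]; (xv) [mammal(node2) AND metal(node2) -> wooden(node2)]. New: bird(node2), wooden(node2).
Round 2: (i) [bird(node2) -> flies(node2)]; (x) [bird(node2) AND red(node2) -> small(node2)]; (xi) [wooden(node2) -> visible(node2)]. New: flies(node2), small(node2), visible(node2).
Round 3: (v) [small(node2) AND wooden(node2) -> green(node2)]; (viii) [small(node2) -> stale(node2)]. New: green(node2), stale(node2).
Round 4: (xiv) [green(node2) AND signed(node2) -> locked(node2)]. New: locked(node2).
Round 5: (iii) [locked(node2) -> valid(node2)]. New: valid(node2).
Round 6: (xiii) [valid(node2) AND cold(node2) -> ready(node2)]. New: ready(node2).
Round 7: (vii) [ready(node2) -> active(node2)]. New: active(node2).
active(node2) first appears in round 7.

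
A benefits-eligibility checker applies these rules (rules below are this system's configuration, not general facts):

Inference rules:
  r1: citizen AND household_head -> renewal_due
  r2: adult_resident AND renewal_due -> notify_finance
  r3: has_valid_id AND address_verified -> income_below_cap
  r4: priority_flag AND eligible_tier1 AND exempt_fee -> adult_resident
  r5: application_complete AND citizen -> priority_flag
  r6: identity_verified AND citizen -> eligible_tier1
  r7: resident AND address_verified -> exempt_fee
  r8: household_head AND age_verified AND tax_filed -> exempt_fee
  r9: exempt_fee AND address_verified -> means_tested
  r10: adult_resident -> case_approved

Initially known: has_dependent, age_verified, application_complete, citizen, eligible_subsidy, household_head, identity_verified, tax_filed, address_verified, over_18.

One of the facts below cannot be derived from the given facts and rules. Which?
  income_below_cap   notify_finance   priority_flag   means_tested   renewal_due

income_below_cap

Round 1: r1 [citizen AND household_head -> renewal_due]; r5 [application_complete AND citizen -> priority_flag]; r6 [identity_verified AND citizen -> eligible_tier1]; r8 [household_head AND age_verified AND tax_filed -> exempt_fee]. Adds renewal_due, priority_flag, eligible_tier1, exempt_fee.
Round 2: r4 [priority_flag AND eligible_tier1 AND exempt_fee -> adult_resident]; r9 [exempt_fee AND address_verified -> means_tested]. Adds adult_resident, means_tested.
Round 3: r2 [adult_resident AND renewal_due -> notify_finance]; r10 [adult_resident -> case_approved]. Adds notify_finance, case_approved.
Derived: priority_flag (round 1), means_tested (round 2), renewal_due (round 1), notify_finance (round 3). income_below_cap never appears in any round.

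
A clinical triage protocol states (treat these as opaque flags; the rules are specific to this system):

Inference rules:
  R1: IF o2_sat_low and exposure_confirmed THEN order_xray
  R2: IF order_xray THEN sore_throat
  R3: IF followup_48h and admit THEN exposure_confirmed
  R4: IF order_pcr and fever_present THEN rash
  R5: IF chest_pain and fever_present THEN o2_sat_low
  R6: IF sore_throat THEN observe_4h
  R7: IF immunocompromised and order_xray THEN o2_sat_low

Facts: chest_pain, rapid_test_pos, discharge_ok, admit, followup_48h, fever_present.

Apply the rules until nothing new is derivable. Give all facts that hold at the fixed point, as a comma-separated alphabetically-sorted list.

Round 1: R3 [IF followup_48h and admit THEN exposure_confirmed]; R5 [IF chest_pain and fever_present THEN o2_sat_low]. Adds exposure_confirmed, o2_sat_low.
Round 2: R1 [IF o2_sat_low and exposure_confirmed THEN order_xray]. Adds order_xray.
Round 3: R2 [IF order_xray THEN sore_throat]. Adds sore_throat.
Round 4: R6 [IF sore_throat THEN observe_4h]. Adds observe_4h.

admit, chest_pain, discharge_ok, exposure_confirmed, fever_present, followup_48h, o2_sat_low, observe_4h, order_xray, rapid_test_pos, sore_throat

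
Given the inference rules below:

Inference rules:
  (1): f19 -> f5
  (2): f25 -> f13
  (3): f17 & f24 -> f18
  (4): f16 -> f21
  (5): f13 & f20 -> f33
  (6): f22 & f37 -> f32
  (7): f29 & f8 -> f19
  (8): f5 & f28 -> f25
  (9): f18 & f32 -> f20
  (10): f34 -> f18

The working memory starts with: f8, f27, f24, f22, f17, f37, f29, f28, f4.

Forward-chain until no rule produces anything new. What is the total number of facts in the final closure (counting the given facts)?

17

Round 1 fires (3), (6), (7), giving f18, f32, f19.
Round 2 fires (1), (9), giving f5, f20.
Round 3 fires (8), giving f25.
Round 4 fires (2), giving f13.
Round 5 fires (5), giving f33.
Closure: {f13, f17, f18, f19, f20, f22, f24, f25, f27, f28, f29, f32, f33, f37, f4, f5, f8} — 17 facts.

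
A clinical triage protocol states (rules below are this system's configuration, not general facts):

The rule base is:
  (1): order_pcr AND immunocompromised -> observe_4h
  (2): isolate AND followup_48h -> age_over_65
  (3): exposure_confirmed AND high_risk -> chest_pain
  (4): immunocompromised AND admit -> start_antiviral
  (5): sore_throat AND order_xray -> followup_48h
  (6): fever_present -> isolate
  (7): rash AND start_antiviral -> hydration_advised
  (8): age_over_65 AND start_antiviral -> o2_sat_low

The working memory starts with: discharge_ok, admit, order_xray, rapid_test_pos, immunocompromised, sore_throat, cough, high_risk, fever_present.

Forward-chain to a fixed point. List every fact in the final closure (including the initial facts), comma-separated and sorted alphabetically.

admit, age_over_65, cough, discharge_ok, fever_present, followup_48h, high_risk, immunocompromised, isolate, o2_sat_low, order_xray, rapid_test_pos, sore_throat, start_antiviral

Round 1: (4) [immunocompromised AND admit -> start_antiviral]; (5) [sore_throat AND order_xray -> followup_48h]; (6) [fever_present -> isolate]. Adds start_antiviral, followup_48h, isolate.
Round 2: (2) [isolate AND followup_48h -> age_over_65]. Adds age_over_65.
Round 3: (8) [age_over_65 AND start_antiviral -> o2_sat_low]. Adds o2_sat_low.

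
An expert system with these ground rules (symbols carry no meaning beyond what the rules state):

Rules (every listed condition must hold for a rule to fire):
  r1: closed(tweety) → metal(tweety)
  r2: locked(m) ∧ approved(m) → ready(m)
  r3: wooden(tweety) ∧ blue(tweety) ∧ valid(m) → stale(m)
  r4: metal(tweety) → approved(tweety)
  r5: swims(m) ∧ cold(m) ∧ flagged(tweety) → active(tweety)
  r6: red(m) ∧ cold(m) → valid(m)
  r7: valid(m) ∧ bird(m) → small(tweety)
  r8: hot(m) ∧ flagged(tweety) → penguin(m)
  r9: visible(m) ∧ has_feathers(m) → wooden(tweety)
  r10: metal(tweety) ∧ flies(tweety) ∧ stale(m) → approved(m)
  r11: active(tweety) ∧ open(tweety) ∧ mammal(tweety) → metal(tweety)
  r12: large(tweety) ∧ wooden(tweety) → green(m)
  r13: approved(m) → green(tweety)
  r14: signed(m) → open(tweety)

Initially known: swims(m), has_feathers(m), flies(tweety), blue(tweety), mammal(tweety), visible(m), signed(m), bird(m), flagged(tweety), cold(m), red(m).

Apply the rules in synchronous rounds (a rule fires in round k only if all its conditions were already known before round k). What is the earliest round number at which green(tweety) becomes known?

Round 1 fires r5, r6, r9, r14, giving active(tweety), valid(m), wooden(tweety), open(tweety).
Round 2 fires r3, r7, r11, giving stale(m), small(tweety), metal(tweety).
Round 3 fires r4, r10, giving approved(tweety), approved(m).
Round 4 fires r13, giving green(tweety).
green(tweety) first appears in round 4.

4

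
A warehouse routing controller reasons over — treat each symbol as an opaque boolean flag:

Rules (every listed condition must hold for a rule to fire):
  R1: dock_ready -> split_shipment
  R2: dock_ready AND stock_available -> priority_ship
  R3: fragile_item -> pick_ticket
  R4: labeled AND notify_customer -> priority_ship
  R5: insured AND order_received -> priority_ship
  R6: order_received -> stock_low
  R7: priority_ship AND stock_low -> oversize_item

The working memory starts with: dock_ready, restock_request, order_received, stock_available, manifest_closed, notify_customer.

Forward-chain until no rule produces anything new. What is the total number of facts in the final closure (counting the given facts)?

Round 1 — R1, R2, R6, derive split_shipment, priority_ship, stock_low.
Round 2 — R7, derive oversize_item.
Closure: {dock_ready, manifest_closed, notify_customer, order_received, oversize_item, priority_ship, restock_request, split_shipment, stock_available, stock_low} — 10 facts.

10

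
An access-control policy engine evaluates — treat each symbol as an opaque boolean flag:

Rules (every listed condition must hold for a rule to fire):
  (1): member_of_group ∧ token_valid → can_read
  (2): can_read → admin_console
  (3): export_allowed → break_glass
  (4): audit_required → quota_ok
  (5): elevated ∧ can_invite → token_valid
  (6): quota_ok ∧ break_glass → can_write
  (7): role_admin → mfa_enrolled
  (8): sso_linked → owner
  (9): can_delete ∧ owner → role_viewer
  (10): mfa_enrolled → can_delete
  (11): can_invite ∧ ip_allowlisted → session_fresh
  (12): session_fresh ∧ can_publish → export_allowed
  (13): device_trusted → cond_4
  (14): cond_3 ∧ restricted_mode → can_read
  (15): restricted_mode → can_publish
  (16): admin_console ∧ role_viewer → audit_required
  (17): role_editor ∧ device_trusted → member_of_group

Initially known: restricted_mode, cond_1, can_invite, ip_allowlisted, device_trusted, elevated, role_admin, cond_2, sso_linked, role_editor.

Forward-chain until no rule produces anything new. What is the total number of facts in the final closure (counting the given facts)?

Round 1: (5) [elevated ∧ can_invite → token_valid]; (7) [role_admin → mfa_enrolled]; (8) [sso_linked → owner]; (11) [can_invite ∧ ip_allowlisted → session_fresh]; (13) [device_trusted → cond_4]; (15) [restricted_mode → can_publish]; (17) [role_editor ∧ device_trusted → member_of_group]. Adds token_valid, mfa_enrolled, owner, session_fresh, cond_4, can_publish, member_of_group.
Round 2: (1) [member_of_group ∧ token_valid → can_read]; (10) [mfa_enrolled → can_delete]; (12) [session_fresh ∧ can_publish → export_allowed]. Adds can_read, can_delete, export_allowed.
Round 3: (2) [can_read → admin_console]; (3) [export_allowed → break_glass]; (9) [can_delete ∧ owner → role_viewer]. Adds admin_console, break_glass, role_viewer.
Round 4: (16) [admin_console ∧ role_viewer → audit_required]. Adds audit_required.
Round 5: (4) [audit_required → quota_ok]. Adds quota_ok.
Round 6: (6) [quota_ok ∧ break_glass → can_write]. Adds can_write.
Closure: {admin_console, audit_required, break_glass, can_delete, can_invite, can_publish, can_read, can_write, cond_1, cond_2, cond_4, device_trusted, elevated, export_allowed, ip_allowlisted, member_of_group, mfa_enrolled, owner, quota_ok, restricted_mode, role_admin, role_editor, role_viewer, session_fresh, sso_linked, token_valid} — 26 facts.

26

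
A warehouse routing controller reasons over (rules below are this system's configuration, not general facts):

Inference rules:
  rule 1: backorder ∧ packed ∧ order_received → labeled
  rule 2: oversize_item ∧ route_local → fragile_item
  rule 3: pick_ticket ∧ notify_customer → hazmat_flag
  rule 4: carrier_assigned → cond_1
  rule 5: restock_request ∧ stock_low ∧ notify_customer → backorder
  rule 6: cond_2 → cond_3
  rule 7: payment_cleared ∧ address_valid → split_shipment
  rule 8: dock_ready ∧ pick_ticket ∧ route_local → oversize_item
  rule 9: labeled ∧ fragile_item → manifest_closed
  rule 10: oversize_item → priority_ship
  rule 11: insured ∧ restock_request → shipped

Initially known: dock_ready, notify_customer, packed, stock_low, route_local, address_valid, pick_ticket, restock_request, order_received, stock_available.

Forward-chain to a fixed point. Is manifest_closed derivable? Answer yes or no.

Round 1: rule 3 [pick_ticket ∧ notify_customer → hazmat_flag]; rule 5 [restock_request ∧ stock_low ∧ notify_customer → backorder]; rule 8 [dock_ready ∧ pick_ticket ∧ route_local → oversize_item]. Adds hazmat_flag, backorder, oversize_item.
Round 2: rule 1 [backorder ∧ packed ∧ order_received → labeled]; rule 2 [oversize_item ∧ route_local → fragile_item]; rule 10 [oversize_item → priority_ship]. Adds labeled, fragile_item, priority_ship.
Round 3: rule 9 [labeled ∧ fragile_item → manifest_closed]. Adds manifest_closed.
manifest_closed appears in round 3, so it is derivable.

yes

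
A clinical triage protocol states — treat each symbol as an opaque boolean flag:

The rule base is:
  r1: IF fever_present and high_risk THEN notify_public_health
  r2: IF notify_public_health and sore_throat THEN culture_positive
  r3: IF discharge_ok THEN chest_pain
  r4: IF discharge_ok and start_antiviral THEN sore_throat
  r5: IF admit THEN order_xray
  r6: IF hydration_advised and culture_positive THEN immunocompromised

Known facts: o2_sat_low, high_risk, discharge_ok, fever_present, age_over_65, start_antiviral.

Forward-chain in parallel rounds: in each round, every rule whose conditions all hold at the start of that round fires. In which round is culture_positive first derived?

2

Round 1: r1 [IF fever_present and high_risk THEN notify_public_health]; r3 [IF discharge_ok THEN chest_pain]; r4 [IF discharge_ok and start_antiviral THEN sore_throat]. New: notify_public_health, chest_pain, sore_throat.
Round 2: r2 [IF notify_public_health and sore_throat THEN culture_positive]. New: culture_positive.
culture_positive first appears in round 2.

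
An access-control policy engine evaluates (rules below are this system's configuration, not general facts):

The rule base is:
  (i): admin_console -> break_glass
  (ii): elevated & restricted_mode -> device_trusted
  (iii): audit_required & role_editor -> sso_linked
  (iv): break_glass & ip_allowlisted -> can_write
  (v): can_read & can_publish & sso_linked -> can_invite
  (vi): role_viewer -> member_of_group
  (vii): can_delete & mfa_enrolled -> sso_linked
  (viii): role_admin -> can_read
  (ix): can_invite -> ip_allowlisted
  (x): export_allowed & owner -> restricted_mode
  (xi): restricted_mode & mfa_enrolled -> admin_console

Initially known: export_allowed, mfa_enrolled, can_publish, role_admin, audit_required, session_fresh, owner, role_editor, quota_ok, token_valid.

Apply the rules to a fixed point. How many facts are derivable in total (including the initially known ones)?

[1] (iii) [audit_required & role_editor -> sso_linked]; (viii) [role_admin -> can_read]; (x) [export_allowed & owner -> restricted_mode]. ⇒ new: sso_linked, can_read, restricted_mode.
[2] (v) [can_read & can_publish & sso_linked -> can_invite]; (xi) [restricted_mode & mfa_enrolled -> admin_console]. ⇒ new: can_invite, admin_console.
[3] (i) [admin_console -> break_glass]; (ix) [can_invite -> ip_allowlisted]. ⇒ new: break_glass, ip_allowlisted.
[4] (iv) [break_glass & ip_allowlisted -> can_write]. ⇒ new: can_write.
Closure: {admin_console, audit_required, break_glass, can_invite, can_publish, can_read, can_write, export_allowed, ip_allowlisted, mfa_enrolled, owner, quota_ok, restricted_mode, role_admin, role_editor, session_fresh, sso_linked, token_valid} — 18 facts.

18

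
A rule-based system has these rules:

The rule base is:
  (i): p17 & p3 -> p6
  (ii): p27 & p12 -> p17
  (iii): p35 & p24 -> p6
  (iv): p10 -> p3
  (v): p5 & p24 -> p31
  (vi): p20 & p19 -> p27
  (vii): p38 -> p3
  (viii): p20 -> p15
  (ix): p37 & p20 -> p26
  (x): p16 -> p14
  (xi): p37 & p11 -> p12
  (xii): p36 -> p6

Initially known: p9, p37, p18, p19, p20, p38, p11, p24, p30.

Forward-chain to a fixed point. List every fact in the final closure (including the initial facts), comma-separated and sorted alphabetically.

p11, p12, p15, p17, p18, p19, p20, p24, p26, p27, p3, p30, p37, p38, p6, p9

Round 1 fires (vi), (vii), (viii), (ix), (xi), giving p27, p3, p15, p26, p12.
Round 2 fires (ii), giving p17.
Round 3 fires (i), giving p6.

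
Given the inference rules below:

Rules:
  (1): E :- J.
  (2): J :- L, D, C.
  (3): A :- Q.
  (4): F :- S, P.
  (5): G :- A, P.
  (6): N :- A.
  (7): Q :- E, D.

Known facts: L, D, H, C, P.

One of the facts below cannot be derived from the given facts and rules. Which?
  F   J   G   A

Round 1 — (2), derive J.
Round 2 — (1), derive E.
Round 3 — (7), derive Q.
Round 4 — (3), derive A.
Round 5 — (5), (6), derive G, N.
Derived: G (round 5), J (round 1), A (round 4). F never appears in any round.

F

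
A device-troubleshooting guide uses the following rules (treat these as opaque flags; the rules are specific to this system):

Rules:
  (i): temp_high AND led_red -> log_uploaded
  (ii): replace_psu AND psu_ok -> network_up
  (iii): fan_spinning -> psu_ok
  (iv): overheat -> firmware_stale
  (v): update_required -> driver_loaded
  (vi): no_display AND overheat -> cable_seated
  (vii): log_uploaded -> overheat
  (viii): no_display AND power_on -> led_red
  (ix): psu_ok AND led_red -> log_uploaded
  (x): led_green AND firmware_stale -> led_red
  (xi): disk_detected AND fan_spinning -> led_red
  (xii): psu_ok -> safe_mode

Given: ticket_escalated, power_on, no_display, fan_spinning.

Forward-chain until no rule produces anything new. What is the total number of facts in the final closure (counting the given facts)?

11

Round 1: (iii) [fan_spinning -> psu_ok]; (viii) [no_display AND power_on -> led_red]. Adds psu_ok, led_red.
Round 2: (ix) [psu_ok AND led_red -> log_uploaded]; (xii) [psu_ok -> safe_mode]. Adds log_uploaded, safe_mode.
Round 3: (vii) [log_uploaded -> overheat]. Adds overheat.
Round 4: (iv) [overheat -> firmware_stale]; (vi) [no_display AND overheat -> cable_seated]. Adds firmware_stale, cable_seated.
Closure: {cable_seated, fan_spinning, firmware_stale, led_red, log_uploaded, no_display, overheat, power_on, psu_ok, safe_mode, ticket_escalated} — 11 facts.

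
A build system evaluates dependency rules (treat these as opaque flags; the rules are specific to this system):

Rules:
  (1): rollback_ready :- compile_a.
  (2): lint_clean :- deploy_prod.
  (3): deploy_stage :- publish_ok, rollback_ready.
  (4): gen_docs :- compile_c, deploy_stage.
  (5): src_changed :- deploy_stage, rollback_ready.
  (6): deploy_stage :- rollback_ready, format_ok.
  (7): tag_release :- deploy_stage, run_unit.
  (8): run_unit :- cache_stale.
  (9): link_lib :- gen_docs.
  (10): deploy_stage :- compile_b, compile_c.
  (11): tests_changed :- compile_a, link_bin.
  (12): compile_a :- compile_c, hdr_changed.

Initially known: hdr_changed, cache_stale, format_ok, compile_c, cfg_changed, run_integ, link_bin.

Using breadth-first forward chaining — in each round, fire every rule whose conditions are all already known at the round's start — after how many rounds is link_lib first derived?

Round 1: (8) [run_unit :- cache_stale.]; (12) [compile_a :- compile_c, hdr_changed.]. New: run_unit, compile_a.
Round 2: (1) [rollback_ready :- compile_a.]; (11) [tests_changed :- compile_a, link_bin.]. New: rollback_ready, tests_changed.
Round 3: (6) [deploy_stage :- rollback_ready, format_ok.]. New: deploy_stage.
Round 4: (4) [gen_docs :- compile_c, deploy_stage.]; (5) [src_changed :- deploy_stage, rollback_ready.]; (7) [tag_release :- deploy_stage, run_unit.]. New: gen_docs, src_changed, tag_release.
Round 5: (9) [link_lib :- gen_docs.]. New: link_lib.
link_lib first appears in round 5.

5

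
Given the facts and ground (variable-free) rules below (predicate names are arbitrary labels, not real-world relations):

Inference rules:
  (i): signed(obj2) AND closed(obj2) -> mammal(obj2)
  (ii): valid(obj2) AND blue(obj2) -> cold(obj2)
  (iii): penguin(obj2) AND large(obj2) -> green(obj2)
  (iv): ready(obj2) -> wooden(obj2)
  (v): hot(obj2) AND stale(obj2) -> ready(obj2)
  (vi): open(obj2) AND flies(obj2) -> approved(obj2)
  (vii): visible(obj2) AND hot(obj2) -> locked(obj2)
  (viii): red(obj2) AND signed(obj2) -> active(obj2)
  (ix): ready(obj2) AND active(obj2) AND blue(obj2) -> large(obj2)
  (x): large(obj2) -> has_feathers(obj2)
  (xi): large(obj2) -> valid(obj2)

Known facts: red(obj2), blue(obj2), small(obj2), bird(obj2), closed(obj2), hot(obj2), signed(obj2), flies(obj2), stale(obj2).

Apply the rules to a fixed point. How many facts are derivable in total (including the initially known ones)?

Round 1 — (i), (v), (viii), derive mammal(obj2), ready(obj2), active(obj2).
Round 2 — (iv), (ix), derive wooden(obj2), large(obj2).
Round 3 — (x), (xi), derive has_feathers(obj2), valid(obj2).
Round 4 — (ii), derive cold(obj2).
Closure: {active(obj2), bird(obj2), blue(obj2), closed(obj2), cold(obj2), flies(obj2), has_feathers(obj2), hot(obj2), large(obj2), mammal(obj2), ready(obj2), red(obj2), signed(obj2), small(obj2), stale(obj2), valid(obj2), wooden(obj2)} — 17 facts.

17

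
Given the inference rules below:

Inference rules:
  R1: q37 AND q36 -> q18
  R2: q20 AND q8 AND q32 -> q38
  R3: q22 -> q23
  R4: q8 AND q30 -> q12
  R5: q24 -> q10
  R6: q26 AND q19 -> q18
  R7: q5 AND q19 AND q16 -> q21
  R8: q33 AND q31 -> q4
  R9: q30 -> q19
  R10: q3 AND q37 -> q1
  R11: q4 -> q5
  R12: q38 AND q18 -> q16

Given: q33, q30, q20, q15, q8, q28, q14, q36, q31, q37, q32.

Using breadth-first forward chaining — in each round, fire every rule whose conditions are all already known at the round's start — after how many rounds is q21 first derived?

3

Round 1: R1 [q37 AND q36 -> q18]; R2 [q20 AND q8 AND q32 -> q38]; R4 [q8 AND q30 -> q12]; R8 [q33 AND q31 -> q4]; R9 [q30 -> q19]. New: q18, q38, q12, q4, q19.
Round 2: R11 [q4 -> q5]; R12 [q38 AND q18 -> q16]. New: q5, q16.
Round 3: R7 [q5 AND q19 AND q16 -> q21]. New: q21.
q21 first appears in round 3.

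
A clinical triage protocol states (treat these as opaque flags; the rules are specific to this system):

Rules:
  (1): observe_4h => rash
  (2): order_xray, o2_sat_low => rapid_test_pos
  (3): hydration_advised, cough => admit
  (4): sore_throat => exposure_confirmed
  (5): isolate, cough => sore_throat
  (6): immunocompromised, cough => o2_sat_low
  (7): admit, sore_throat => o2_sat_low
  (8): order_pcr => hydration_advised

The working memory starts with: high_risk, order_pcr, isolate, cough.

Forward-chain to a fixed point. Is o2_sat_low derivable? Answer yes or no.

yes

Round 1: (5) [isolate, cough => sore_throat]; (8) [order_pcr => hydration_advised]. New: sore_throat, hydration_advised.
Round 2: (3) [hydration_advised, cough => admit]; (4) [sore_throat => exposure_confirmed]. New: admit, exposure_confirmed.
Round 3: (7) [admit, sore_throat => o2_sat_low]. New: o2_sat_low.
o2_sat_low appears in round 3, so it is derivable.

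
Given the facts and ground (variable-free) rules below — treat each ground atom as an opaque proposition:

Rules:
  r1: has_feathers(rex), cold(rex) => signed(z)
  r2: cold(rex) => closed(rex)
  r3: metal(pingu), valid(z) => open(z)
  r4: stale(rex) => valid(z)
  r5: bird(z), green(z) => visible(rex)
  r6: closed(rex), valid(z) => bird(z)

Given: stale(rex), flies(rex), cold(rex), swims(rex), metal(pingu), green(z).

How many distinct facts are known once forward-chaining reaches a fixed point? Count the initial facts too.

11

Round 1: r2 [cold(rex) => closed(rex)]; r4 [stale(rex) => valid(z)]. Adds closed(rex), valid(z).
Round 2: r3 [metal(pingu), valid(z) => open(z)]; r6 [closed(rex), valid(z) => bird(z)]. Adds open(z), bird(z).
Round 3: r5 [bird(z), green(z) => visible(rex)]. Adds visible(rex).
Closure: {bird(z), closed(rex), cold(rex), flies(rex), green(z), metal(pingu), open(z), stale(rex), swims(rex), valid(z), visible(rex)} — 11 facts.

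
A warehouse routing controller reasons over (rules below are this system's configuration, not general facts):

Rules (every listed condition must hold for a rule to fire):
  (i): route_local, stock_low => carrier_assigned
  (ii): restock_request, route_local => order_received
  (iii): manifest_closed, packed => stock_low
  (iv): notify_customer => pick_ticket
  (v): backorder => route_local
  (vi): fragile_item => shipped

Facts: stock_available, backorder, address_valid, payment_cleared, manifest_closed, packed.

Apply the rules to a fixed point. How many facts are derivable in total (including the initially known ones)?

9

Round 1: (iii) [manifest_closed, packed => stock_low]; (v) [backorder => route_local]. New: stock_low, route_local.
Round 2: (i) [route_local, stock_low => carrier_assigned]. New: carrier_assigned.
Closure: {address_valid, backorder, carrier_assigned, manifest_closed, packed, payment_cleared, route_local, stock_available, stock_low} — 9 facts.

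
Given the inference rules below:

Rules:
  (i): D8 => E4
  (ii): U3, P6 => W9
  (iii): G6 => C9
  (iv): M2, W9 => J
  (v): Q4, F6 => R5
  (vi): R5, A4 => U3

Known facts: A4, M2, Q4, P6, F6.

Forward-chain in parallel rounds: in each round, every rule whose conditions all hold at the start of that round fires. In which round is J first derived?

4

Round 1 — (v), derive R5.
Round 2 — (vi), derive U3.
Round 3 — (ii), derive W9.
Round 4 — (iv), derive J.
J first appears in round 4.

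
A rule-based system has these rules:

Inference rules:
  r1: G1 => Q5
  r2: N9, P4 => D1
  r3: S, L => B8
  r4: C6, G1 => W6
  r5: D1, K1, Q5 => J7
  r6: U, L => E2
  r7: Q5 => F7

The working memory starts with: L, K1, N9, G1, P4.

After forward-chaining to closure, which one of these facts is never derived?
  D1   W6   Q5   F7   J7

Round 1: r1 [G1 => Q5]; r2 [N9, P4 => D1]. New: Q5, D1.
Round 2: r5 [D1, K1, Q5 => J7]; r7 [Q5 => F7]. New: J7, F7.
Derived: Q5 (round 1), J7 (round 2), D1 (round 1), F7 (round 2). W6 never appears in any round.

W6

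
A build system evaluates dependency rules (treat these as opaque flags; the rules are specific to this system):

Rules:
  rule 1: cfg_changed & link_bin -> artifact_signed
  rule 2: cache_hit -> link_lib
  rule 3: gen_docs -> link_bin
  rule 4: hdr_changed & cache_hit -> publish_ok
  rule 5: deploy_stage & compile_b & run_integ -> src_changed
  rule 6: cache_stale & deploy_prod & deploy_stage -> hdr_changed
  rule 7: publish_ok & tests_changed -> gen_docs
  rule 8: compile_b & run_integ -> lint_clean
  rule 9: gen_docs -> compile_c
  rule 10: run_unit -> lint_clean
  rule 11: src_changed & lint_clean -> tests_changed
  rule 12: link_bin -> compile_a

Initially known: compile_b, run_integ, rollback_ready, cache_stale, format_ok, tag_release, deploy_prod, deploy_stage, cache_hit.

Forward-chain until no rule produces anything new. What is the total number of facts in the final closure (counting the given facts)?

Round 1: rule 2 [cache_hit -> link_lib]; rule 5 [deploy_stage & compile_b & run_integ -> src_changed]; rule 6 [cache_stale & deploy_prod & deploy_stage -> hdr_changed]; rule 8 [compile_b & run_integ -> lint_clean]. Adds link_lib, src_changed, hdr_changed, lint_clean.
Round 2: rule 4 [hdr_changed & cache_hit -> publish_ok]; rule 11 [src_changed & lint_clean -> tests_changed]. Adds publish_ok, tests_changed.
Round 3: rule 7 [publish_ok & tests_changed -> gen_docs]. Adds gen_docs.
Round 4: rule 3 [gen_docs -> link_bin]; rule 9 [gen_docs -> compile_c]. Adds link_bin, compile_c.
Round 5: rule 12 [link_bin -> compile_a]. Adds compile_a.
Closure: {cache_hit, cache_stale, compile_a, compile_b, compile_c, deploy_prod, deploy_stage, format_ok, gen_docs, hdr_changed, link_bin, link_lib, lint_clean, publish_ok, rollback_ready, run_integ, src_changed, tag_release, tests_changed} — 19 facts.

19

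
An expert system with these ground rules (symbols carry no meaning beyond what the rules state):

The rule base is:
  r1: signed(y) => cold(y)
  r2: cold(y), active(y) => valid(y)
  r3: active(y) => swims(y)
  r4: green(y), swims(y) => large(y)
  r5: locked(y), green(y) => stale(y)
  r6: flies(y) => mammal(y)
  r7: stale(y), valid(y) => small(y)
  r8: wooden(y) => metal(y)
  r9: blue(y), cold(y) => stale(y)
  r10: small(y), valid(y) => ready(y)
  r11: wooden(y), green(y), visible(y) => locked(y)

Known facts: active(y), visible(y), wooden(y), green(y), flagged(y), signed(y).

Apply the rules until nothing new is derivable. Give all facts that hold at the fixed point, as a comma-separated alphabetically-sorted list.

active(y), cold(y), flagged(y), green(y), large(y), locked(y), metal(y), ready(y), signed(y), small(y), stale(y), swims(y), valid(y), visible(y), wooden(y)

Round 1: r1 [signed(y) => cold(y)]; r3 [active(y) => swims(y)]; r8 [wooden(y) => metal(y)]; r11 [wooden(y), green(y), visible(y) => locked(y)]. Adds cold(y), swims(y), metal(y), locked(y).
Round 2: r2 [cold(y), active(y) => valid(y)]; r4 [green(y), swims(y) => large(y)]; r5 [locked(y), green(y) => stale(y)]. Adds valid(y), large(y), stale(y).
Round 3: r7 [stale(y), valid(y) => small(y)]. Adds small(y).
Round 4: r10 [small(y), valid(y) => ready(y)]. Adds ready(y).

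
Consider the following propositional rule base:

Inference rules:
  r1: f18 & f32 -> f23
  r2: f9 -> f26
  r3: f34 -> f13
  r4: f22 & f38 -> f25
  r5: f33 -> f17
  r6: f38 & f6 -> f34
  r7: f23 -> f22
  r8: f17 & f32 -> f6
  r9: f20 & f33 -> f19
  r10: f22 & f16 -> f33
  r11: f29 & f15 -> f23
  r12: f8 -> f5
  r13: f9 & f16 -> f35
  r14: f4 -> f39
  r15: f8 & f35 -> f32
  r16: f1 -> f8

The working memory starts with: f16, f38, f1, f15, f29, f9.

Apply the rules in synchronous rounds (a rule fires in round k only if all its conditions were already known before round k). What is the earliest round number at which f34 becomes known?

6

[1] r2 [f9 -> f26]; r11 [f29 & f15 -> f23]; r13 [f9 & f16 -> f35]; r16 [f1 -> f8]. ⇒ new: f26, f23, f35, f8.
[2] r7 [f23 -> f22]; r12 [f8 -> f5]; r15 [f8 & f35 -> f32]. ⇒ new: f22, f5, f32.
[3] r4 [f22 & f38 -> f25]; r10 [f22 & f16 -> f33]. ⇒ new: f25, f33.
[4] r5 [f33 -> f17]. ⇒ new: f17.
[5] r8 [f17 & f32 -> f6]. ⇒ new: f6.
[6] r6 [f38 & f6 -> f34]. ⇒ new: f34.
f34 first appears in round 6.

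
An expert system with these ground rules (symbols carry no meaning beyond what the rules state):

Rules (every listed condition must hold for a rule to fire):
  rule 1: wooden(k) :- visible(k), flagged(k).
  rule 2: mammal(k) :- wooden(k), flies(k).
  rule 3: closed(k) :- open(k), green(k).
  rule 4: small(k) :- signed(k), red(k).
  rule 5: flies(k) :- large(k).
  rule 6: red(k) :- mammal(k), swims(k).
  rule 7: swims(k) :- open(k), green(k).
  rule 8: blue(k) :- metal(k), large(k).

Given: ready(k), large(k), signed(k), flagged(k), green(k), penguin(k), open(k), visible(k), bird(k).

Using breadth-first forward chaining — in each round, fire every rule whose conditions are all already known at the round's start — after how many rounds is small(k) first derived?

[1] rule 1 [wooden(k) :- visible(k), flagged(k).]; rule 3 [closed(k) :- open(k), green(k).]; rule 5 [flies(k) :- large(k).]; rule 7 [swims(k) :- open(k), green(k).]. ⇒ new: wooden(k), closed(k), flies(k), swims(k).
[2] rule 2 [mammal(k) :- wooden(k), flies(k).]. ⇒ new: mammal(k).
[3] rule 6 [red(k) :- mammal(k), swims(k).]. ⇒ new: red(k).
[4] rule 4 [small(k) :- signed(k), red(k).]. ⇒ new: small(k).
small(k) first appears in round 4.

4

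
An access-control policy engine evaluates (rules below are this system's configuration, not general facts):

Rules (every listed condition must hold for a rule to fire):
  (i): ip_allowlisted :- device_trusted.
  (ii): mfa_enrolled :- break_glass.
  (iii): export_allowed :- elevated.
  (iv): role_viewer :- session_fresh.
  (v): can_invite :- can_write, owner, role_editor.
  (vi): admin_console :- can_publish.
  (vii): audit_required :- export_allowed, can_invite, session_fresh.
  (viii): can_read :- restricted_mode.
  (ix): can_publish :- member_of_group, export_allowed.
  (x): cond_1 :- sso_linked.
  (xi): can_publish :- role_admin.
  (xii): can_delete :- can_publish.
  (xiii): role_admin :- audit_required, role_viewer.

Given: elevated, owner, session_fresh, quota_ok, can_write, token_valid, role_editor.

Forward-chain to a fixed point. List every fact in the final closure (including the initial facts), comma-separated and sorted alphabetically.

admin_console, audit_required, can_delete, can_invite, can_publish, can_write, elevated, export_allowed, owner, quota_ok, role_admin, role_editor, role_viewer, session_fresh, token_valid

Round 1: (iii) [export_allowed :- elevated.]; (iv) [role_viewer :- session_fresh.]; (v) [can_invite :- can_write, owner, role_editor.]. Adds export_allowed, role_viewer, can_invite.
Round 2: (vii) [audit_required :- export_allowed, can_invite, session_fresh.]. Adds audit_required.
Round 3: (xiii) [role_admin :- audit_required, role_viewer.]. Adds role_admin.
Round 4: (xi) [can_publish :- role_admin.]. Adds can_publish.
Round 5: (vi) [admin_console :- can_publish.]; (xii) [can_delete :- can_publish.]. Adds admin_console, can_delete.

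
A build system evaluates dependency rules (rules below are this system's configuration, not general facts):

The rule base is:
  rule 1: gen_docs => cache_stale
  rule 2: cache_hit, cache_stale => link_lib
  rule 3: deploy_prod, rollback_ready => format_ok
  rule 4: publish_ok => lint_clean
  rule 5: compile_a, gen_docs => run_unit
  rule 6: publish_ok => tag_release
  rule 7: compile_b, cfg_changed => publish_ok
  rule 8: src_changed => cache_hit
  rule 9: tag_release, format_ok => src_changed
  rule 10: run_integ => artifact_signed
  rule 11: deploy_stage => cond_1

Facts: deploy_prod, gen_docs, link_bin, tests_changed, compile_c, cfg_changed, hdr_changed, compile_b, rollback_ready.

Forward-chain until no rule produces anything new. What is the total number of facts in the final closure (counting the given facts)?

Round 1: rule 1 [gen_docs => cache_stale]; rule 3 [deploy_prod, rollback_ready => format_ok]; rule 7 [compile_b, cfg_changed => publish_ok]. New: cache_stale, format_ok, publish_ok.
Round 2: rule 4 [publish_ok => lint_clean]; rule 6 [publish_ok => tag_release]. New: lint_clean, tag_release.
Round 3: rule 9 [tag_release, format_ok => src_changed]. New: src_changed.
Round 4: rule 8 [src_changed => cache_hit]. New: cache_hit.
Round 5: rule 2 [cache_hit, cache_stale => link_lib]. New: link_lib.
Closure: {cache_hit, cache_stale, cfg_changed, compile_b, compile_c, deploy_prod, format_ok, gen_docs, hdr_changed, link_bin, link_lib, lint_clean, publish_ok, rollback_ready, src_changed, tag_release, tests_changed} — 17 facts.

17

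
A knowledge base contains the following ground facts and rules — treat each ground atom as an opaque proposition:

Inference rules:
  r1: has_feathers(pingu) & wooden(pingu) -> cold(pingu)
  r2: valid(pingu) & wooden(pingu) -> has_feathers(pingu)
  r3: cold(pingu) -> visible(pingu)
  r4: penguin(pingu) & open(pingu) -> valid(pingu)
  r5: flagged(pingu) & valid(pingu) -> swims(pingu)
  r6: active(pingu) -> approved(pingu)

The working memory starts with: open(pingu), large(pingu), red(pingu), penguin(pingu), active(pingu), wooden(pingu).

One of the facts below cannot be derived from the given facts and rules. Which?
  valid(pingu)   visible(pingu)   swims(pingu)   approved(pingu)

swims(pingu)

Round 1 fires r4, r6, giving valid(pingu), approved(pingu).
Round 2 fires r2, giving has_feathers(pingu).
Round 3 fires r1, giving cold(pingu).
Round 4 fires r3, giving visible(pingu).
Derived: approved(pingu) (round 1), visible(pingu) (round 4), valid(pingu) (round 1). swims(pingu) never appears in any round.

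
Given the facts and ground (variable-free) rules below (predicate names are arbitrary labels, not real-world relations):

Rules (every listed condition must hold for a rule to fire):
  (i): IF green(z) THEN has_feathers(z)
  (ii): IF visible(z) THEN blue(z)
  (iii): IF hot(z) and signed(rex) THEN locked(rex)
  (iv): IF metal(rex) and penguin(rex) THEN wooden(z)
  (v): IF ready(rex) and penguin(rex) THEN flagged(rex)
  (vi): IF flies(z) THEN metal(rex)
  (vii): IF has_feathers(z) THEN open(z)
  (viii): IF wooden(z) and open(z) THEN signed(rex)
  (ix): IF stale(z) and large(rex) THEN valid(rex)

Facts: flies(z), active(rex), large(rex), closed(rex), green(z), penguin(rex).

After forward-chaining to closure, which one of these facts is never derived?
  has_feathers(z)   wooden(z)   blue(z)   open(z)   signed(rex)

blue(z)

[1] (i) [IF green(z) THEN has_feathers(z)]; (vi) [IF flies(z) THEN metal(rex)]. ⇒ new: has_feathers(z), metal(rex).
[2] (iv) [IF metal(rex) and penguin(rex) THEN wooden(z)]; (vii) [IF has_feathers(z) THEN open(z)]. ⇒ new: wooden(z), open(z).
[3] (viii) [IF wooden(z) and open(z) THEN signed(rex)]. ⇒ new: signed(rex).
Derived: wooden(z) (round 2), signed(rex) (round 3), has_feathers(z) (round 1), open(z) (round 2). blue(z) never appears in any round.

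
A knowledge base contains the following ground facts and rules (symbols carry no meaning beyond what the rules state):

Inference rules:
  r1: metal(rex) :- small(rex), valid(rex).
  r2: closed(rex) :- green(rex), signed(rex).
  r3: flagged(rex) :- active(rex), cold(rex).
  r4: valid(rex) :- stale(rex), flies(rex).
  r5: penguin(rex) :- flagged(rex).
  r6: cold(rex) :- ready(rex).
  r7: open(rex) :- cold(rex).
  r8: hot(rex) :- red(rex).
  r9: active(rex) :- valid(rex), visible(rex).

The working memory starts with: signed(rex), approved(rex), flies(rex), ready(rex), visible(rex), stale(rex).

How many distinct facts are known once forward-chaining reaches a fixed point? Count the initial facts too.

[1] r4 [valid(rex) :- stale(rex), flies(rex).]; r6 [cold(rex) :- ready(rex).]. ⇒ new: valid(rex), cold(rex).
[2] r7 [open(rex) :- cold(rex).]; r9 [active(rex) :- valid(rex), visible(rex).]. ⇒ new: open(rex), active(rex).
[3] r3 [flagged(rex) :- active(rex), cold(rex).]. ⇒ new: flagged(rex).
[4] r5 [penguin(rex) :- flagged(rex).]. ⇒ new: penguin(rex).
Closure: {active(rex), approved(rex), cold(rex), flagged(rex), flies(rex), open(rex), penguin(rex), ready(rex), signed(rex), stale(rex), valid(rex), visible(rex)} — 12 facts.

12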